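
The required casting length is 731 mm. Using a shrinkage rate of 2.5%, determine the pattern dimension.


Formula: L_pattern = L_casting * (1 + shrinkage_rate/100)
Shrinkage factor = 1 + 2.5/100 = 1.025
L_pattern = 731 mm * 1.025 = 749.2750 mm

Final answer: 749.2750 mm


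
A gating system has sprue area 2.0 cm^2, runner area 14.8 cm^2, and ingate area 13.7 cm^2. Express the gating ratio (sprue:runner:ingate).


Sprue:Runner:Ingate = 1 : 14.8/2.0 : 13.7/2.0 = 1:7.40:6.85

Answer: 1:7.40:6.85


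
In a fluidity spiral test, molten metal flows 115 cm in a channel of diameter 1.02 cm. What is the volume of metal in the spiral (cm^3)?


Formula: V = pi * (d/2)^2 * L  (cylinder volume)
Radius = 1.02/2 = 0.51 cm
V = pi * 0.51^2 * 115 = 93.9697 cm^3

93.9697 cm^3


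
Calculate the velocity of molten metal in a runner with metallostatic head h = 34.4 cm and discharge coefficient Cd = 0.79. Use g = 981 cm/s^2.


Formula: v = Cd * sqrt(2 * g * h)  (Torricelli with discharge coefficient)
2*g*h = 2 * 981 * 34.4 = 67492.8 cm^2/s^2
sqrt(67492.8) = 259.79376 cm/s
v = 0.79 * 259.79376 = 205.2371 cm/s

Answer: 205.2371 cm/s


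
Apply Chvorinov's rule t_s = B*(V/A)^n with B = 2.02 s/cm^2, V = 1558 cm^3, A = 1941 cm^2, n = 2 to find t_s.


Formula: t_s = B * (V/A)^n  (Chvorinov's rule, n=2)
Modulus M = V/A = 1558/1941 = 0.802679 cm
M^2 = 0.802679^2 = 0.644294 cm^2
t_s = 2.02 * 0.644294 = 1.3015 s


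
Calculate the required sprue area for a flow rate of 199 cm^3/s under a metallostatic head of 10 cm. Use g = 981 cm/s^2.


Formula: v = sqrt(2*g*h), A = Q/v
Velocity: v = sqrt(2 * 981 * 10) = sqrt(19620) = 140.0714 cm/s
Sprue area: A = Q / v = 199 / 140.0714 = 1.4207 cm^2

Final answer: 1.4207 cm^2


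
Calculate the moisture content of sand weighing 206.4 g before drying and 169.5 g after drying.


Formula: MC = (W_wet - W_dry) / W_wet * 100
Water mass = 206.4 - 169.5 = 36.9 g
MC = 36.9 / 206.4 * 100 = 17.8779%

17.8779%


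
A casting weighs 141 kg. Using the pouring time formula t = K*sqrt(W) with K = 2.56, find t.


Formula: t = K * sqrt(W)
sqrt(W) = sqrt(141) = 11.87434
t = 2.56 * 11.87434 = 30.3983 s

Answer: 30.3983 s


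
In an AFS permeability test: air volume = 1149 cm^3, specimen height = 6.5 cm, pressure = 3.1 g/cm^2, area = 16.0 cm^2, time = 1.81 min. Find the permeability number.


Formula: Permeability Number P = (V * H) / (p * A * t)
Numerator: V * H = 1149 * 6.5 = 7468.5
Denominator: p * A * t = 3.1 * 16.0 * 1.81 = 89.776
P = 7468.5 / 89.776 = 83.1904

Answer: 83.1904


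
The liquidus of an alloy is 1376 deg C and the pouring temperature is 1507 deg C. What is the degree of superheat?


Formula: Superheat = T_pour - T_melt
Superheat = 1507 - 1376 = 131 deg C

131 deg C


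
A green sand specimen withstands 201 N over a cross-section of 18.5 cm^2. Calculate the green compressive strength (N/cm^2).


Formula: Compressive Strength = Force / Area
Strength = 201 N / 18.5 cm^2 = 10.8649 N/cm^2

10.8649 N/cm^2


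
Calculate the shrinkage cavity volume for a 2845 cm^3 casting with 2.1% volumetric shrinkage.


Formula: V_shrink = V_casting * shrinkage_pct / 100
V_shrink = 2845 cm^3 * 2.1 / 100 = 59.7450 cm^3

59.7450 cm^3


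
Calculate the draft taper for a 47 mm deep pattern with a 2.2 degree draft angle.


Formula: taper = depth * tan(draft_angle)
tan(2.2 deg) = 0.0384161
taper = 47 mm * 0.0384161 = 1.8056 mm

1.8056 mm


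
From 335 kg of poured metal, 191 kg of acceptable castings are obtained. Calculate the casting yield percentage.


Formula: Casting Yield = (W_good / W_total) * 100
Yield = (191 kg / 335 kg) * 100 = 57.0149%

Answer: 57.0149%


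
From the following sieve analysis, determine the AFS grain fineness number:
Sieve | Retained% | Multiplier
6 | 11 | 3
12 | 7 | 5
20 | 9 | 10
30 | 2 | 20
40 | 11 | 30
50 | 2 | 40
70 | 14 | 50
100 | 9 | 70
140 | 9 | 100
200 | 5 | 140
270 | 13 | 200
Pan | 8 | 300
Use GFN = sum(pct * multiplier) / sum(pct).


Formula: GFN = sum(pct * multiplier) / sum(pct)
sum(pct * multiplier) = 8538
sum(pct) = 100
GFN = 8538 / 100 = 85.38

Answer: 85.38


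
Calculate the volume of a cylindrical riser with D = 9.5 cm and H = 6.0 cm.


Formula: V = pi * (D/2)^2 * H  (cylinder volume)
Radius = D/2 = 9.5/2 = 4.75 cm
V = pi * 4.75^2 * 6.0 = 425.2931 cm^3


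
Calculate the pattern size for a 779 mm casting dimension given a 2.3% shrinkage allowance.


Formula: L_pattern = L_casting * (1 + shrinkage_rate/100)
Shrinkage factor = 1 + 2.3/100 = 1.023
L_pattern = 779 mm * 1.023 = 796.9170 mm

796.9170 mm


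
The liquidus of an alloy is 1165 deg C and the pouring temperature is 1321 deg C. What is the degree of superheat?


Formula: Superheat = T_pour - T_melt
Superheat = 1321 - 1165 = 156 deg C

Answer: 156 deg C


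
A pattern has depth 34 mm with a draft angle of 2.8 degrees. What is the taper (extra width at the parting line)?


Formula: taper = depth * tan(draft_angle)
tan(2.8 deg) = 0.0489082
taper = 34 mm * 0.0489082 = 1.6629 mm

Final answer: 1.6629 mm


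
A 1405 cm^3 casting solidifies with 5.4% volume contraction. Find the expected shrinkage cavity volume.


Formula: V_shrink = V_casting * shrinkage_pct / 100
V_shrink = 1405 cm^3 * 5.4 / 100 = 75.8700 cm^3

Final answer: 75.8700 cm^3


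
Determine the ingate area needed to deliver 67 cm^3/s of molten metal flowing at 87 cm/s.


Formula: A_ingate = Q / v  (continuity equation)
A = 67 cm^3/s / 87 cm/s = 0.7701 cm^2

0.7701 cm^2


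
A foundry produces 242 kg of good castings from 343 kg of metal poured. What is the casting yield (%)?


Formula: Casting Yield = (W_good / W_total) * 100
Yield = (242 kg / 343 kg) * 100 = 70.5539%

70.5539%


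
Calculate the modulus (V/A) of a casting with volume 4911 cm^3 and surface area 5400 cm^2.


Formula: Casting Modulus M = V / A
M = 4911 cm^3 / 5400 cm^2 = 0.9094 cm

Answer: 0.9094 cm


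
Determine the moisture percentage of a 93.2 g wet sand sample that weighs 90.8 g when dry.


Formula: MC = (W_wet - W_dry) / W_wet * 100
Water mass = 93.2 - 90.8 = 2.4 g
MC = 2.4 / 93.2 * 100 = 2.5751%


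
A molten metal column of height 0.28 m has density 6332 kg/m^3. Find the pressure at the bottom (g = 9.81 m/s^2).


Formula: P = rho * g * h
rho * g = 6332 * 9.81 = 62116.92 N/m^3
P = 62116.92 * 0.28 = 17392.7376 Pa


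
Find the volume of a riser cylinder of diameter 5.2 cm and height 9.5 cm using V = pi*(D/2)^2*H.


Formula: V = pi * (D/2)^2 * H  (cylinder volume)
Radius = D/2 = 5.2/2 = 2.6 cm
V = pi * 2.6^2 * 9.5 = 201.7531 cm^3

Answer: 201.7531 cm^3


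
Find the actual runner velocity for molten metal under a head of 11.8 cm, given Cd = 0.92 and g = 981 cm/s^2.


Formula: v = Cd * sqrt(2 * g * h)  (Torricelli with discharge coefficient)
2*g*h = 2 * 981 * 11.8 = 23151.6 cm^2/s^2
sqrt(23151.6) = 152.15650 cm/s
v = 0.92 * 152.15650 = 139.9840 cm/s


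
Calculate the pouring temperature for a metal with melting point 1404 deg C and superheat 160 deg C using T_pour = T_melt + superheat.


Formula: T_pour = T_melt + Superheat
T_pour = 1404 + 160 = 1564 deg C

Answer: 1564 deg C


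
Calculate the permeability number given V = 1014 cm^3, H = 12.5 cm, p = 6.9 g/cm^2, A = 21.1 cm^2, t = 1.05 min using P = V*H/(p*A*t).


Formula: Permeability Number P = (V * H) / (p * A * t)
Numerator: V * H = 1014 * 12.5 = 12675.0
Denominator: p * A * t = 6.9 * 21.1 * 1.05 = 152.8695
P = 12675.0 / 152.8695 = 82.9139

82.9139


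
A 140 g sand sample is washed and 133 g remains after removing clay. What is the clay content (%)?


Formula: Clay% = (W_total - W_washed) / W_total * 100
Clay mass = 140 - 133 = 7 g
Clay% = 7 / 140 * 100 = 5.0000%

Answer: 5.0000%


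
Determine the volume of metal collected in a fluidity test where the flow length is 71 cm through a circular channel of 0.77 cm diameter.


Formula: V = pi * (d/2)^2 * L  (cylinder volume)
Radius = 0.77/2 = 0.385 cm
V = pi * 0.385^2 * 71 = 33.0620 cm^3


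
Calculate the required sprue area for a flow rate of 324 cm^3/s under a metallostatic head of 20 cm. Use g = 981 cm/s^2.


Formula: v = sqrt(2*g*h), A = Q/v
Velocity: v = sqrt(2 * 981 * 20) = sqrt(39240) = 198.0909 cm/s
Sprue area: A = Q / v = 324 / 198.0909 = 1.6356 cm^2


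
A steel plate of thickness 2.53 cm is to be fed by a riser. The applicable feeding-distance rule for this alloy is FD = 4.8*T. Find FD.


Formula: FD = 4.8 * T  (riser feeding-distance rule)
FD = 4.8 * 2.53 cm = 12.1440 cm


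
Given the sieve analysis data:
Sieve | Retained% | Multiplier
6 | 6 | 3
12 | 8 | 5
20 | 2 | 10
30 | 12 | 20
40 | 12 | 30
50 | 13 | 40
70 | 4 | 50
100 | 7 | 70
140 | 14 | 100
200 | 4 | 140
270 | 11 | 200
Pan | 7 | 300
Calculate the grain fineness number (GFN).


Formula: GFN = sum(pct * multiplier) / sum(pct)
sum(pct * multiplier) = 8148
sum(pct) = 100
GFN = 8148 / 100 = 81.48

81.48


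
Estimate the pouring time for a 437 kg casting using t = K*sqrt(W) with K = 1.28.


Formula: t = K * sqrt(W)
sqrt(W) = sqrt(437) = 20.90454
t = 1.28 * 20.90454 = 26.7578 s

26.7578 s


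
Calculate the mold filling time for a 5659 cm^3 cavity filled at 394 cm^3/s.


Formula: t_fill = V_mold / Q_flow
t = 5659 cm^3 / 394 cm^3/s = 14.3629 s


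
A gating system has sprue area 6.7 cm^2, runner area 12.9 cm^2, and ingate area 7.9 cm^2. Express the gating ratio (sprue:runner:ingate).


Sprue:Runner:Ingate = 1 : 12.9/6.7 : 7.9/6.7 = 1:1.93:1.18

Final answer: 1:1.93:1.18


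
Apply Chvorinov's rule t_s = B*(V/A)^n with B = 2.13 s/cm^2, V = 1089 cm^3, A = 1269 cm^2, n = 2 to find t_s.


Formula: t_s = B * (V/A)^n  (Chvorinov's rule, n=2)
Modulus M = V/A = 1089/1269 = 0.858156 cm
M^2 = 0.858156^2 = 0.736432 cm^2
t_s = 2.13 * 0.736432 = 1.5686 s

1.5686 s


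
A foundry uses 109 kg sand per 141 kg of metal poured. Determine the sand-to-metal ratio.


Formula: Sand-to-Metal Ratio = W_sand / W_metal
Ratio = 109 kg / 141 kg = 0.7730

Final answer: 0.7730


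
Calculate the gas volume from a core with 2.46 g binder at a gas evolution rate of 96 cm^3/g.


Formula: V_gas = W_binder * gas_evolution_rate
V = 2.46 g * 96 cm^3/g = 236.1600 cm^3

236.1600 cm^3


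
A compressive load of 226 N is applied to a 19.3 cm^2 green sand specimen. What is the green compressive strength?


Formula: Compressive Strength = Force / Area
Strength = 226 N / 19.3 cm^2 = 11.7098 N/cm^2


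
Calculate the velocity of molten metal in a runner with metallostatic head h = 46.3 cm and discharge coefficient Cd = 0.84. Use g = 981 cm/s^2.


Formula: v = Cd * sqrt(2 * g * h)  (Torricelli with discharge coefficient)
2*g*h = 2 * 981 * 46.3 = 90840.6 cm^2/s^2
sqrt(90840.6) = 301.39774 cm/s
v = 0.84 * 301.39774 = 253.1741 cm/s

253.1741 cm/s


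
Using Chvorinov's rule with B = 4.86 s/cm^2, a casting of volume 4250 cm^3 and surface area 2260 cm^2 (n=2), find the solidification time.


Formula: t_s = B * (V/A)^n  (Chvorinov's rule, n=2)
Modulus M = V/A = 4250/2260 = 1.880531 cm
M^2 = 1.880531^2 = 3.536397 cm^2
t_s = 4.86 * 3.536397 = 17.1869 s


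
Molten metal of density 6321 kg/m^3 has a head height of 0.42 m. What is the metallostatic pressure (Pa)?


Formula: P = rho * g * h
rho * g = 6321 * 9.81 = 62009.01 N/m^3
P = 62009.01 * 0.42 = 26043.7842 Pa

Answer: 26043.7842 Pa


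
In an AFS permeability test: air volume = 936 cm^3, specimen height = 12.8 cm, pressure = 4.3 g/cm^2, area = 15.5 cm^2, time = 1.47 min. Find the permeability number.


Formula: Permeability Number P = (V * H) / (p * A * t)
Numerator: V * H = 936 * 12.8 = 11980.8
Denominator: p * A * t = 4.3 * 15.5 * 1.47 = 97.9755
P = 11980.8 / 97.9755 = 122.2836

Answer: 122.2836


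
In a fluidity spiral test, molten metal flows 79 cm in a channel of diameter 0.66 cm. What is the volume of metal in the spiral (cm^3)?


Formula: V = pi * (d/2)^2 * L  (cylinder volume)
Radius = 0.66/2 = 0.33 cm
V = pi * 0.33^2 * 79 = 27.0274 cm^3

Final answer: 27.0274 cm^3


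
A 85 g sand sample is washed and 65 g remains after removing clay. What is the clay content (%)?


Formula: Clay% = (W_total - W_washed) / W_total * 100
Clay mass = 85 - 65 = 20 g
Clay% = 20 / 85 * 100 = 23.5294%

23.5294%


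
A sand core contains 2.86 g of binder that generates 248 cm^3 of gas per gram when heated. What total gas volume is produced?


Formula: V_gas = W_binder * gas_evolution_rate
V = 2.86 g * 248 cm^3/g = 709.2800 cm^3

Answer: 709.2800 cm^3


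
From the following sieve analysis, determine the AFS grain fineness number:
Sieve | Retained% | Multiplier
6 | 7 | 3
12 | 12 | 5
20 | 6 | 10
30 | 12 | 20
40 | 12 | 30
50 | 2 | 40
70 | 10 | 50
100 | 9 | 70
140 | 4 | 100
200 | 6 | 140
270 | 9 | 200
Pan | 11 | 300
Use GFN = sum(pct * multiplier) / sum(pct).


Formula: GFN = sum(pct * multiplier) / sum(pct)
sum(pct * multiplier) = 8291
sum(pct) = 100
GFN = 8291 / 100 = 82.91

Answer: 82.91


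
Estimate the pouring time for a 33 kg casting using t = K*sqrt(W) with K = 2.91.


Formula: t = K * sqrt(W)
sqrt(W) = sqrt(33) = 5.74456
t = 2.91 * 5.74456 = 16.7167 s

Final answer: 16.7167 s


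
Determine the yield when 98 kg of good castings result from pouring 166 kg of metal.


Formula: Casting Yield = (W_good / W_total) * 100
Yield = (98 kg / 166 kg) * 100 = 59.0361%

Final answer: 59.0361%


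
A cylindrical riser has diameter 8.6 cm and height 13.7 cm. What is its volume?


Formula: V = pi * (D/2)^2 * H  (cylinder volume)
Radius = D/2 = 8.6/2 = 4.3 cm
V = pi * 4.3^2 * 13.7 = 795.8063 cm^3

795.8063 cm^3


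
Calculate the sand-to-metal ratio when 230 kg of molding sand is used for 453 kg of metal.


Formula: Sand-to-Metal Ratio = W_sand / W_metal
Ratio = 230 kg / 453 kg = 0.5077

0.5077


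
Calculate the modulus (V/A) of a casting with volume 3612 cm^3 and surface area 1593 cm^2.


Formula: Casting Modulus M = V / A
M = 3612 cm^3 / 1593 cm^2 = 2.2674 cm

Final answer: 2.2674 cm


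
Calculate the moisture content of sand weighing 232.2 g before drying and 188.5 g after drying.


Formula: MC = (W_wet - W_dry) / W_wet * 100
Water mass = 232.2 - 188.5 = 43.7 g
MC = 43.7 / 232.2 * 100 = 18.8200%


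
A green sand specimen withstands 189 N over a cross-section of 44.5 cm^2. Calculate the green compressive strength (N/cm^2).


Formula: Compressive Strength = Force / Area
Strength = 189 N / 44.5 cm^2 = 4.2472 N/cm^2


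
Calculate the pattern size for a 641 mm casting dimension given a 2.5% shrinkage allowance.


Formula: L_pattern = L_casting * (1 + shrinkage_rate/100)
Shrinkage factor = 1 + 2.5/100 = 1.025
L_pattern = 641 mm * 1.025 = 657.0250 mm

657.0250 mm


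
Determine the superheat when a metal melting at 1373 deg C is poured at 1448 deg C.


Formula: Superheat = T_pour - T_melt
Superheat = 1448 - 1373 = 75 deg C

Answer: 75 deg C


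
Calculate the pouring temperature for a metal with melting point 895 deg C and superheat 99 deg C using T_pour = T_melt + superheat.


Formula: T_pour = T_melt + Superheat
T_pour = 895 + 99 = 994 deg C


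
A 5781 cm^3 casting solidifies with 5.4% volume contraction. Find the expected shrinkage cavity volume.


Formula: V_shrink = V_casting * shrinkage_pct / 100
V_shrink = 5781 cm^3 * 5.4 / 100 = 312.1740 cm^3

312.1740 cm^3


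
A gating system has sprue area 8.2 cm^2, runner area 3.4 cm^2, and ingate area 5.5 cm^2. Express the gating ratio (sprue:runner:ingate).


Sprue:Runner:Ingate = 1 : 3.4/8.2 : 5.5/8.2 = 1:0.41:0.67

Final answer: 1:0.41:0.67


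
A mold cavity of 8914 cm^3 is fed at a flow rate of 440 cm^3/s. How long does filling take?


Formula: t_fill = V_mold / Q_flow
t = 8914 cm^3 / 440 cm^3/s = 20.2591 s


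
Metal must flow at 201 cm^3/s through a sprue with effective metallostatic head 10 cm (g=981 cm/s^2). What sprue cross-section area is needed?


Formula: v = sqrt(2*g*h), A = Q/v
Velocity: v = sqrt(2 * 981 * 10) = sqrt(19620) = 140.0714 cm/s
Sprue area: A = Q / v = 201 / 140.0714 = 1.4350 cm^2


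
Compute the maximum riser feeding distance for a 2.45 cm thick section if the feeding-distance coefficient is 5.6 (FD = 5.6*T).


Formula: FD = 5.6 * T  (riser feeding-distance rule)
FD = 5.6 * 2.45 cm = 13.7200 cm

13.7200 cm


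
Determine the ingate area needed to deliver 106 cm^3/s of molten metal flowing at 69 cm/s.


Formula: A_ingate = Q / v  (continuity equation)
A = 106 cm^3/s / 69 cm/s = 1.5362 cm^2

Answer: 1.5362 cm^2


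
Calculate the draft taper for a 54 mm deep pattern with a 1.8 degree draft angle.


Formula: taper = depth * tan(draft_angle)
tan(1.8 deg) = 0.0314263
taper = 54 mm * 0.0314263 = 1.6970 mm


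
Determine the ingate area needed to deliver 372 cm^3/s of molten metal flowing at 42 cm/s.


Formula: A_ingate = Q / v  (continuity equation)
A = 372 cm^3/s / 42 cm/s = 8.8571 cm^2

8.8571 cm^2


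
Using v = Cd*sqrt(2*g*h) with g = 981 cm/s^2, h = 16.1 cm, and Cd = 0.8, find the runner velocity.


Formula: v = Cd * sqrt(2 * g * h)  (Torricelli with discharge coefficient)
2*g*h = 2 * 981 * 16.1 = 31588.2 cm^2/s^2
sqrt(31588.2) = 177.73070 cm/s
v = 0.8 * 177.73070 = 142.1846 cm/s

142.1846 cm/s


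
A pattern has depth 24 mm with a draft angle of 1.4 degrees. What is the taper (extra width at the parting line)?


Formula: taper = depth * tan(draft_angle)
tan(1.4 deg) = 0.0244395
taper = 24 mm * 0.0244395 = 0.5865 mm


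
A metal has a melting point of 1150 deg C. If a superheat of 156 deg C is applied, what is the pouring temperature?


Formula: T_pour = T_melt + Superheat
T_pour = 1150 + 156 = 1306 deg C

Answer: 1306 deg C


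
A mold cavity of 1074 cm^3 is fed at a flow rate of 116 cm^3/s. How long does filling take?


Formula: t_fill = V_mold / Q_flow
t = 1074 cm^3 / 116 cm^3/s = 9.2586 s

Answer: 9.2586 s


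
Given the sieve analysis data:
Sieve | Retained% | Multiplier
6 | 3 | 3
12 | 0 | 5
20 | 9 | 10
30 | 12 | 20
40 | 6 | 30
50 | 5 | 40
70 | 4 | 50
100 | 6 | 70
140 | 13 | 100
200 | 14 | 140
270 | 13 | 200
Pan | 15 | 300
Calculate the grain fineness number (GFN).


Formula: GFN = sum(pct * multiplier) / sum(pct)
sum(pct * multiplier) = 11699
sum(pct) = 100
GFN = 11699 / 100 = 116.99


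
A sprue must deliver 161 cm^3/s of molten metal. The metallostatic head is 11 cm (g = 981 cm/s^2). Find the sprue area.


Formula: v = sqrt(2*g*h), A = Q/v
Velocity: v = sqrt(2 * 981 * 11) = sqrt(21582) = 146.9081 cm/s
Sprue area: A = Q / v = 161 / 146.9081 = 1.0959 cm^2

Answer: 1.0959 cm^2


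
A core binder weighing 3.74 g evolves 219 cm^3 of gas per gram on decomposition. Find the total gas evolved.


Formula: V_gas = W_binder * gas_evolution_rate
V = 3.74 g * 219 cm^3/g = 819.0600 cm^3

Final answer: 819.0600 cm^3


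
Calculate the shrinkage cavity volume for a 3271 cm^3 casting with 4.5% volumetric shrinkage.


Formula: V_shrink = V_casting * shrinkage_pct / 100
V_shrink = 3271 cm^3 * 4.5 / 100 = 147.1950 cm^3

147.1950 cm^3


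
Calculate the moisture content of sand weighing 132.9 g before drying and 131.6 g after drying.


Formula: MC = (W_wet - W_dry) / W_wet * 100
Water mass = 132.9 - 131.6 = 1.3 g
MC = 1.3 / 132.9 * 100 = 0.9782%

0.9782%


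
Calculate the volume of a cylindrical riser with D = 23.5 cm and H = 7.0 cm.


Formula: V = pi * (D/2)^2 * H  (cylinder volume)
Radius = D/2 = 23.5/2 = 11.75 cm
V = pi * 11.75^2 * 7.0 = 3036.1530 cm^3

3036.1530 cm^3


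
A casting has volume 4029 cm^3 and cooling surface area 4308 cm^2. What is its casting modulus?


Formula: Casting Modulus M = V / A
M = 4029 cm^3 / 4308 cm^2 = 0.9352 cm


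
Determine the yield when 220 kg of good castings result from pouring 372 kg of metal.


Formula: Casting Yield = (W_good / W_total) * 100
Yield = (220 kg / 372 kg) * 100 = 59.1398%

Answer: 59.1398%


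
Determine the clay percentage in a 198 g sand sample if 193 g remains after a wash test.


Formula: Clay% = (W_total - W_washed) / W_total * 100
Clay mass = 198 - 193 = 5 g
Clay% = 5 / 198 * 100 = 2.5253%

Answer: 2.5253%


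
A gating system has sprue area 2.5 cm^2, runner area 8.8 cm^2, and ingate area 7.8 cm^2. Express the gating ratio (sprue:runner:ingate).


Sprue:Runner:Ingate = 1 : 8.8/2.5 : 7.8/2.5 = 1:3.52:3.12

Answer: 1:3.52:3.12


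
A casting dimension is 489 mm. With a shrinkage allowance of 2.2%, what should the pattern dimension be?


Formula: L_pattern = L_casting * (1 + shrinkage_rate/100)
Shrinkage factor = 1 + 2.2/100 = 1.022
L_pattern = 489 mm * 1.022 = 499.7580 mm

Answer: 499.7580 mm


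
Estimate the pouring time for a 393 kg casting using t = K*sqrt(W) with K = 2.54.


Formula: t = K * sqrt(W)
sqrt(W) = sqrt(393) = 19.82423
t = 2.54 * 19.82423 = 50.3535 s


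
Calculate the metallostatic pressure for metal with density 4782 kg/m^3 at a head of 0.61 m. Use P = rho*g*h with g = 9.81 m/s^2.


Formula: P = rho * g * h
rho * g = 4782 * 9.81 = 46911.42 N/m^3
P = 46911.42 * 0.61 = 28615.9662 Pa

28615.9662 Pa


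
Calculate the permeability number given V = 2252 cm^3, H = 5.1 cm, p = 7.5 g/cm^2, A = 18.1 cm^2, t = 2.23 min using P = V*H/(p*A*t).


Formula: Permeability Number P = (V * H) / (p * A * t)
Numerator: V * H = 2252 * 5.1 = 11485.2
Denominator: p * A * t = 7.5 * 18.1 * 2.23 = 302.7225
P = 11485.2 / 302.7225 = 37.9397


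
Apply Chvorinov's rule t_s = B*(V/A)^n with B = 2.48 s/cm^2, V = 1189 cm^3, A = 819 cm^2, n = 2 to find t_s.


Formula: t_s = B * (V/A)^n  (Chvorinov's rule, n=2)
Modulus M = V/A = 1189/819 = 1.451770 cm
M^2 = 1.451770^2 = 2.107636 cm^2
t_s = 2.48 * 2.107636 = 5.2269 s


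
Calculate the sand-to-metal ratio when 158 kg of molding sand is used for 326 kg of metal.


Formula: Sand-to-Metal Ratio = W_sand / W_metal
Ratio = 158 kg / 326 kg = 0.4847

0.4847


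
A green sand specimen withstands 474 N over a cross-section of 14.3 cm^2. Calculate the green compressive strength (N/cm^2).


Formula: Compressive Strength = Force / Area
Strength = 474 N / 14.3 cm^2 = 33.1469 N/cm^2

Final answer: 33.1469 N/cm^2


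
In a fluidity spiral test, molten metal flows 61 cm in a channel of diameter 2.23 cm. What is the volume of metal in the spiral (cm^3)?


Formula: V = pi * (d/2)^2 * L  (cylinder volume)
Radius = 2.23/2 = 1.115 cm
V = pi * 1.115^2 * 61 = 238.2481 cm^3

238.2481 cm^3


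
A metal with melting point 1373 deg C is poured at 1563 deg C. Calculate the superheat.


Formula: Superheat = T_pour - T_melt
Superheat = 1563 - 1373 = 190 deg C

Answer: 190 deg C


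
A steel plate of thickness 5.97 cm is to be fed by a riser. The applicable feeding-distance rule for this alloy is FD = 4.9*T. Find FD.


Formula: FD = 4.9 * T  (riser feeding-distance rule)
FD = 4.9 * 5.97 cm = 29.2530 cm

Final answer: 29.2530 cm


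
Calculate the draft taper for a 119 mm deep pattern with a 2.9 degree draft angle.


Formula: taper = depth * tan(draft_angle)
tan(2.9 deg) = 0.0506578
taper = 119 mm * 0.0506578 = 6.0283 mm

6.0283 mm


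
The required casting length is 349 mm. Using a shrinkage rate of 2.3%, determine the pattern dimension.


Formula: L_pattern = L_casting * (1 + shrinkage_rate/100)
Shrinkage factor = 1 + 2.3/100 = 1.023
L_pattern = 349 mm * 1.023 = 357.0270 mm

Final answer: 357.0270 mm


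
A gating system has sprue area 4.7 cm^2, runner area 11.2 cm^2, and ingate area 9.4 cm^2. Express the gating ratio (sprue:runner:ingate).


Sprue:Runner:Ingate = 1 : 11.2/4.7 : 9.4/4.7 = 1:2.38:2.00

Final answer: 1:2.38:2.00


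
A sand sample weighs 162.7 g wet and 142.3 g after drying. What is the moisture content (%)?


Formula: MC = (W_wet - W_dry) / W_wet * 100
Water mass = 162.7 - 142.3 = 20.4 g
MC = 20.4 / 162.7 * 100 = 12.5384%

12.5384%


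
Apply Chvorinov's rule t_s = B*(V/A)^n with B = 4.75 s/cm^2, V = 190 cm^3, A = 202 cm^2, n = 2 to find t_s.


Formula: t_s = B * (V/A)^n  (Chvorinov's rule, n=2)
Modulus M = V/A = 190/202 = 0.940594 cm
M^2 = 0.940594^2 = 0.884717 cm^2
t_s = 4.75 * 0.884717 = 4.2024 s

4.2024 s


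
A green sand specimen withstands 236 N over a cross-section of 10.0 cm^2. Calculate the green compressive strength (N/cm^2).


Formula: Compressive Strength = Force / Area
Strength = 236 N / 10.0 cm^2 = 23.6000 N/cm^2

Answer: 23.6000 N/cm^2


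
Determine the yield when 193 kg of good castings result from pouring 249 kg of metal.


Formula: Casting Yield = (W_good / W_total) * 100
Yield = (193 kg / 249 kg) * 100 = 77.5100%

Answer: 77.5100%


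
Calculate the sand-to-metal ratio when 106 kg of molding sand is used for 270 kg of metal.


Formula: Sand-to-Metal Ratio = W_sand / W_metal
Ratio = 106 kg / 270 kg = 0.3926

0.3926


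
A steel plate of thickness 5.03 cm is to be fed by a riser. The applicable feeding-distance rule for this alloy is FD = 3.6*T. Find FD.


Formula: FD = 3.6 * T  (riser feeding-distance rule)
FD = 3.6 * 5.03 cm = 18.1080 cm


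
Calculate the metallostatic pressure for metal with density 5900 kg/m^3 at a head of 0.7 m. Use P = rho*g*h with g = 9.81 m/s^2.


Formula: P = rho * g * h
rho * g = 5900 * 9.81 = 57879.0 N/m^3
P = 57879.0 * 0.7 = 40515.3000 Pa


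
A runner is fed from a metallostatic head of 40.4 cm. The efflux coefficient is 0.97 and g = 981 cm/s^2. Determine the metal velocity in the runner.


Formula: v = Cd * sqrt(2 * g * h)  (Torricelli with discharge coefficient)
2*g*h = 2 * 981 * 40.4 = 79264.8 cm^2/s^2
sqrt(79264.8) = 281.54005 cm/s
v = 0.97 * 281.54005 = 273.0938 cm/s

273.0938 cm/s


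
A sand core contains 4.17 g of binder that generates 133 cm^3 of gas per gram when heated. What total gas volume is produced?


Formula: V_gas = W_binder * gas_evolution_rate
V = 4.17 g * 133 cm^3/g = 554.6100 cm^3

Final answer: 554.6100 cm^3


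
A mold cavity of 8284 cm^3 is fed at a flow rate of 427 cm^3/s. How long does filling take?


Formula: t_fill = V_mold / Q_flow
t = 8284 cm^3 / 427 cm^3/s = 19.4005 s

19.4005 s


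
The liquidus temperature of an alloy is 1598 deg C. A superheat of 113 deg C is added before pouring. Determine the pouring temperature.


Formula: T_pour = T_melt + Superheat
T_pour = 1598 + 113 = 1711 deg C

Final answer: 1711 deg C


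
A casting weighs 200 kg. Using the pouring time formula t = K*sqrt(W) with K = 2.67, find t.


Formula: t = K * sqrt(W)
sqrt(W) = sqrt(200) = 14.14214
t = 2.67 * 14.14214 = 37.7595 s

Answer: 37.7595 s


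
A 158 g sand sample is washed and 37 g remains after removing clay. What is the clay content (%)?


Formula: Clay% = (W_total - W_washed) / W_total * 100
Clay mass = 158 - 37 = 121 g
Clay% = 121 / 158 * 100 = 76.5823%


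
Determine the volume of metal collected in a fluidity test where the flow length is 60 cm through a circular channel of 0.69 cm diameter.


Formula: V = pi * (d/2)^2 * L  (cylinder volume)
Radius = 0.69/2 = 0.345 cm
V = pi * 0.345^2 * 60 = 22.4357 cm^3

Answer: 22.4357 cm^3


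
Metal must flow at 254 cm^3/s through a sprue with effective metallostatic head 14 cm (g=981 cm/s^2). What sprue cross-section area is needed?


Formula: v = sqrt(2*g*h), A = Q/v
Velocity: v = sqrt(2 * 981 * 14) = sqrt(27468) = 165.7347 cm/s
Sprue area: A = Q / v = 254 / 165.7347 = 1.5326 cm^2

1.5326 cm^2


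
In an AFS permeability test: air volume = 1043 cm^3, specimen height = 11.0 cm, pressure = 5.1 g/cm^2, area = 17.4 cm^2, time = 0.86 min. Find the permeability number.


Formula: Permeability Number P = (V * H) / (p * A * t)
Numerator: V * H = 1043 * 11.0 = 11473.0
Denominator: p * A * t = 5.1 * 17.4 * 0.86 = 76.3164
P = 11473.0 / 76.3164 = 150.3347

Final answer: 150.3347


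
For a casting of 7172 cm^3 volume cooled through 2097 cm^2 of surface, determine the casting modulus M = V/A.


Formula: Casting Modulus M = V / A
M = 7172 cm^3 / 2097 cm^2 = 3.4201 cm

3.4201 cm


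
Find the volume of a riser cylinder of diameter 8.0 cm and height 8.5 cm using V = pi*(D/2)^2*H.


Formula: V = pi * (D/2)^2 * H  (cylinder volume)
Radius = D/2 = 8.0/2 = 4.0 cm
V = pi * 4.0^2 * 8.5 = 427.2566 cm^3

427.2566 cm^3


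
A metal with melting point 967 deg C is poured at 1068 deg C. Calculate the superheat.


Formula: Superheat = T_pour - T_melt
Superheat = 1068 - 967 = 101 deg C

101 deg C


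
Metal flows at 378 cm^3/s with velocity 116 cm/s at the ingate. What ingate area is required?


Formula: A_ingate = Q / v  (continuity equation)
A = 378 cm^3/s / 116 cm/s = 3.2586 cm^2


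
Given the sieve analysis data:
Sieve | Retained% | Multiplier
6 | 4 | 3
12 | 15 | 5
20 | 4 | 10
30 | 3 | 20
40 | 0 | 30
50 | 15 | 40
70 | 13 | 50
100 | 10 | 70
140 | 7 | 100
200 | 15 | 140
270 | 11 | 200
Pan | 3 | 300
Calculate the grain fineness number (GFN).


Formula: GFN = sum(pct * multiplier) / sum(pct)
sum(pct * multiplier) = 8037
sum(pct) = 100
GFN = 8037 / 100 = 80.37


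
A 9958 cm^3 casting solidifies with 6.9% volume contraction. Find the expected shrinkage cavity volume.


Formula: V_shrink = V_casting * shrinkage_pct / 100
V_shrink = 9958 cm^3 * 6.9 / 100 = 687.1020 cm^3

Final answer: 687.1020 cm^3


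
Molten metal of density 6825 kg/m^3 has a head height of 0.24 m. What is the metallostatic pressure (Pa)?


Formula: P = rho * g * h
rho * g = 6825 * 9.81 = 66953.25 N/m^3
P = 66953.25 * 0.24 = 16068.7800 Pa


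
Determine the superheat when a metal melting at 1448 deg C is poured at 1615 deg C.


Formula: Superheat = T_pour - T_melt
Superheat = 1615 - 1448 = 167 deg C

Final answer: 167 deg C


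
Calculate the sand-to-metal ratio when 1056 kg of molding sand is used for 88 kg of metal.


Formula: Sand-to-Metal Ratio = W_sand / W_metal
Ratio = 1056 kg / 88 kg = 12.0000

Answer: 12.0000


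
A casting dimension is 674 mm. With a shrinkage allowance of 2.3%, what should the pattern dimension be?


Formula: L_pattern = L_casting * (1 + shrinkage_rate/100)
Shrinkage factor = 1 + 2.3/100 = 1.023
L_pattern = 674 mm * 1.023 = 689.5020 mm

Answer: 689.5020 mm


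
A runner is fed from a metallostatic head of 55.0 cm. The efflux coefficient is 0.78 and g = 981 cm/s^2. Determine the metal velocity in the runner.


Formula: v = Cd * sqrt(2 * g * h)  (Torricelli with discharge coefficient)
2*g*h = 2 * 981 * 55.0 = 107910.0 cm^2/s^2
sqrt(107910.0) = 328.49658 cm/s
v = 0.78 * 328.49658 = 256.2273 cm/s

Final answer: 256.2273 cm/s


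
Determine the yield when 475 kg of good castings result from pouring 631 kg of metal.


Formula: Casting Yield = (W_good / W_total) * 100
Yield = (475 kg / 631 kg) * 100 = 75.2773%

Answer: 75.2773%


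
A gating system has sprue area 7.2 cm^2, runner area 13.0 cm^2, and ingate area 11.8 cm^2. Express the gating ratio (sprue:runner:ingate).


Sprue:Runner:Ingate = 1 : 13.0/7.2 : 11.8/7.2 = 1:1.81:1.64

Final answer: 1:1.81:1.64


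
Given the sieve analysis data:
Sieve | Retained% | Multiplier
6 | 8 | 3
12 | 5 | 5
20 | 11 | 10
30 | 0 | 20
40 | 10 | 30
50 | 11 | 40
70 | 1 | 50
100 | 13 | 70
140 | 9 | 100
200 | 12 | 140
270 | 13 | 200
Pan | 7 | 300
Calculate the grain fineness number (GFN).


Formula: GFN = sum(pct * multiplier) / sum(pct)
sum(pct * multiplier) = 9139
sum(pct) = 100
GFN = 9139 / 100 = 91.39

Answer: 91.39


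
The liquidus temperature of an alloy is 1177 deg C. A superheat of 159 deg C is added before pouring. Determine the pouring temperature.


Formula: T_pour = T_melt + Superheat
T_pour = 1177 + 159 = 1336 deg C

Answer: 1336 deg C


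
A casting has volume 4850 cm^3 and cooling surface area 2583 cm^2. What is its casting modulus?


Formula: Casting Modulus M = V / A
M = 4850 cm^3 / 2583 cm^2 = 1.8777 cm

1.8777 cm


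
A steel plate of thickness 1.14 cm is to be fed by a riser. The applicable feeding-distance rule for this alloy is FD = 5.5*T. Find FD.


Formula: FD = 5.5 * T  (riser feeding-distance rule)
FD = 5.5 * 1.14 cm = 6.2700 cm

6.2700 cm


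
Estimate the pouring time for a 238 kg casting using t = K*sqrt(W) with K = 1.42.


Formula: t = K * sqrt(W)
sqrt(W) = sqrt(238) = 15.42725
t = 1.42 * 15.42725 = 21.9067 s

Final answer: 21.9067 s


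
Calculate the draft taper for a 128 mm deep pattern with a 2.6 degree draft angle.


Formula: taper = depth * tan(draft_angle)
tan(2.6 deg) = 0.0454097
taper = 128 mm * 0.0454097 = 5.8124 mm

5.8124 mm


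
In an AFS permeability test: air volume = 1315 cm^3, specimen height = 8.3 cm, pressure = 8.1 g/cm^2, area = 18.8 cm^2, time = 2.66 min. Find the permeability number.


Formula: Permeability Number P = (V * H) / (p * A * t)
Numerator: V * H = 1315 * 8.3 = 10914.5
Denominator: p * A * t = 8.1 * 18.8 * 2.66 = 405.0648
P = 10914.5 / 405.0648 = 26.9451


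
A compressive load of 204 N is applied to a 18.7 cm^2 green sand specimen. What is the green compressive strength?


Formula: Compressive Strength = Force / Area
Strength = 204 N / 18.7 cm^2 = 10.9091 N/cm^2

10.9091 N/cm^2


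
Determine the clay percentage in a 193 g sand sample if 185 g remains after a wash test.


Formula: Clay% = (W_total - W_washed) / W_total * 100
Clay mass = 193 - 185 = 8 g
Clay% = 8 / 193 * 100 = 4.1451%

4.1451%


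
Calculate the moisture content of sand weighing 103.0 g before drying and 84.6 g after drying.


Formula: MC = (W_wet - W_dry) / W_wet * 100
Water mass = 103.0 - 84.6 = 18.4 g
MC = 18.4 / 103.0 * 100 = 17.8641%


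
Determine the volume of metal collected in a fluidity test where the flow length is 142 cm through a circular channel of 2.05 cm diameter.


Formula: V = pi * (d/2)^2 * L  (cylinder volume)
Radius = 2.05/2 = 1.025 cm
V = pi * 1.025^2 * 142 = 468.6903 cm^3

468.6903 cm^3


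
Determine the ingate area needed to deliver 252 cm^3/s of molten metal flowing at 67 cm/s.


Formula: A_ingate = Q / v  (continuity equation)
A = 252 cm^3/s / 67 cm/s = 3.7612 cm^2

Answer: 3.7612 cm^2


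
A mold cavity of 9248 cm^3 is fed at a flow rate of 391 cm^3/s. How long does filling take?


Formula: t_fill = V_mold / Q_flow
t = 9248 cm^3 / 391 cm^3/s = 23.6522 s

23.6522 s


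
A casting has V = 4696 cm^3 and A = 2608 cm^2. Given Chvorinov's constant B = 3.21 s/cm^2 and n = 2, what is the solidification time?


Formula: t_s = B * (V/A)^n  (Chvorinov's rule, n=2)
Modulus M = V/A = 4696/2608 = 1.800613 cm
M^2 = 1.800613^2 = 3.242207 cm^2
t_s = 3.21 * 3.242207 = 10.4075 s


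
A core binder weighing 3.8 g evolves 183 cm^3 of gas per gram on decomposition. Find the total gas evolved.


Formula: V_gas = W_binder * gas_evolution_rate
V = 3.8 g * 183 cm^3/g = 695.4000 cm^3

Final answer: 695.4000 cm^3


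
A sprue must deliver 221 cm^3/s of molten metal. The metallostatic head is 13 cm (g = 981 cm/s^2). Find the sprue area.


Formula: v = sqrt(2*g*h), A = Q/v
Velocity: v = sqrt(2 * 981 * 13) = sqrt(25506) = 159.7060 cm/s
Sprue area: A = Q / v = 221 / 159.7060 = 1.3838 cm^2

1.3838 cm^2


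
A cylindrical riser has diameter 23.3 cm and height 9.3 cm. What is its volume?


Formula: V = pi * (D/2)^2 * H  (cylinder volume)
Radius = D/2 = 23.3/2 = 11.65 cm
V = pi * 11.65^2 * 9.3 = 3965.3787 cm^3


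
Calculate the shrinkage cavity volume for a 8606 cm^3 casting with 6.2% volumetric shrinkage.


Formula: V_shrink = V_casting * shrinkage_pct / 100
V_shrink = 8606 cm^3 * 6.2 / 100 = 533.5720 cm^3

Final answer: 533.5720 cm^3


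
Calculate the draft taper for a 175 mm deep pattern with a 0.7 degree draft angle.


Formula: taper = depth * tan(draft_angle)
tan(0.7 deg) = 0.0122179
taper = 175 mm * 0.0122179 = 2.1381 mm

Answer: 2.1381 mm


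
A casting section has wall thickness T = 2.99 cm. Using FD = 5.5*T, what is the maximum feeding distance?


Formula: FD = 5.5 * T  (riser feeding-distance rule)
FD = 5.5 * 2.99 cm = 16.4450 cm

Answer: 16.4450 cm


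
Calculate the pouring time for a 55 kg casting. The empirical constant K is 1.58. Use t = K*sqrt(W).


Formula: t = K * sqrt(W)
sqrt(W) = sqrt(55) = 7.41620
t = 1.58 * 7.41620 = 11.7176 s

11.7176 s


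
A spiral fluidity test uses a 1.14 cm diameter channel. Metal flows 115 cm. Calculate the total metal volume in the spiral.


Formula: V = pi * (d/2)^2 * L  (cylinder volume)
Radius = 1.14/2 = 0.57 cm
V = pi * 0.57^2 * 115 = 117.3809 cm^3

Final answer: 117.3809 cm^3


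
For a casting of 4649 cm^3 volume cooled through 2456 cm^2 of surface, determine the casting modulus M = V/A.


Formula: Casting Modulus M = V / A
M = 4649 cm^3 / 2456 cm^2 = 1.8929 cm

Final answer: 1.8929 cm


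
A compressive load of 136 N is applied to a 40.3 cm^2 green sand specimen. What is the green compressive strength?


Formula: Compressive Strength = Force / Area
Strength = 136 N / 40.3 cm^2 = 3.3747 N/cm^2


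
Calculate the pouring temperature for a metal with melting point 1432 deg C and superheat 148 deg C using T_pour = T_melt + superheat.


Formula: T_pour = T_melt + Superheat
T_pour = 1432 + 148 = 1580 deg C


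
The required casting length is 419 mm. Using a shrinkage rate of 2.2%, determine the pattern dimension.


Formula: L_pattern = L_casting * (1 + shrinkage_rate/100)
Shrinkage factor = 1 + 2.2/100 = 1.022
L_pattern = 419 mm * 1.022 = 428.2180 mm

Final answer: 428.2180 mm


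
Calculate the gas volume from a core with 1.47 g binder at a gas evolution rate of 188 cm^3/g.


Formula: V_gas = W_binder * gas_evolution_rate
V = 1.47 g * 188 cm^3/g = 276.3600 cm^3

276.3600 cm^3


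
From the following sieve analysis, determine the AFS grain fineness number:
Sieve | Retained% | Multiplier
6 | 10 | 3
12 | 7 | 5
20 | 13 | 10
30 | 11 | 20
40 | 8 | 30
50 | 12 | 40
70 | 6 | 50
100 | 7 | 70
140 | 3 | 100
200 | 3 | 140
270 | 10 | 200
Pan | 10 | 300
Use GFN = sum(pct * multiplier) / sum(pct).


Formula: GFN = sum(pct * multiplier) / sum(pct)
sum(pct * multiplier) = 7645
sum(pct) = 100
GFN = 7645 / 100 = 76.45

76.45


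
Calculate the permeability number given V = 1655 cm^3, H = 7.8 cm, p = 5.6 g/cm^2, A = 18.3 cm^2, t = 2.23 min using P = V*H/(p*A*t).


Formula: Permeability Number P = (V * H) / (p * A * t)
Numerator: V * H = 1655 * 7.8 = 12909.0
Denominator: p * A * t = 5.6 * 18.3 * 2.23 = 228.5304
P = 12909.0 / 228.5304 = 56.4870

Answer: 56.4870


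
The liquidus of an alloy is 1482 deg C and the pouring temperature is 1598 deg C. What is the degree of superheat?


Formula: Superheat = T_pour - T_melt
Superheat = 1598 - 1482 = 116 deg C

116 deg C


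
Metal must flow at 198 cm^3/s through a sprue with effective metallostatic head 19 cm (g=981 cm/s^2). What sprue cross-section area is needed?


Formula: v = sqrt(2*g*h), A = Q/v
Velocity: v = sqrt(2 * 981 * 19) = sqrt(37278) = 193.0751 cm/s
Sprue area: A = Q / v = 198 / 193.0751 = 1.0255 cm^2

Final answer: 1.0255 cm^2


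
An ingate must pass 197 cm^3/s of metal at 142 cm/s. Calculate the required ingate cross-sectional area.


Formula: A_ingate = Q / v  (continuity equation)
A = 197 cm^3/s / 142 cm/s = 1.3873 cm^2

1.3873 cm^2


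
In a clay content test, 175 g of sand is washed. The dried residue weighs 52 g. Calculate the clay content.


Formula: Clay% = (W_total - W_washed) / W_total * 100
Clay mass = 175 - 52 = 123 g
Clay% = 123 / 175 * 100 = 70.2857%

Answer: 70.2857%


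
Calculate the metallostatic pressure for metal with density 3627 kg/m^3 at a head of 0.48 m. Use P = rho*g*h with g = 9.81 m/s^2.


Formula: P = rho * g * h
rho * g = 3627 * 9.81 = 35580.87 N/m^3
P = 35580.87 * 0.48 = 17078.8176 Pa

17078.8176 Pa


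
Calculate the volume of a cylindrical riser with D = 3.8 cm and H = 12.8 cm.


Formula: V = pi * (D/2)^2 * H  (cylinder volume)
Radius = D/2 = 3.8/2 = 1.9 cm
V = pi * 1.9^2 * 12.8 = 145.1667 cm^3

Answer: 145.1667 cm^3


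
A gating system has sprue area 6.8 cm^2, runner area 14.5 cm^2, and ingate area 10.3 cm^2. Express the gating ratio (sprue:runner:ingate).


Sprue:Runner:Ingate = 1 : 14.5/6.8 : 10.3/6.8 = 1:2.13:1.51

Final answer: 1:2.13:1.51
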